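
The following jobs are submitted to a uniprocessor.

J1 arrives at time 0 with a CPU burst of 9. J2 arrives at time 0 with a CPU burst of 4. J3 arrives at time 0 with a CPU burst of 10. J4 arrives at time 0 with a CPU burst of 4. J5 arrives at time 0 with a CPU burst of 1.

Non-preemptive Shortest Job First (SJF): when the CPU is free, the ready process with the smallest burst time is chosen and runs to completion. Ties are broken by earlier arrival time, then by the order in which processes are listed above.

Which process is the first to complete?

J5

Timeline: | J5 0-1 | J2 1-5 | J4 5-9 | J1 9-18 | J3 18-28 |
Completion: J1=18  J2=5  J3=28  J4=9  J5=1
Turnaround (C−A): J1=18  J2=5  J3=28  J4=9  J5=1
Finish order: J5 → J2 → J4 → J1 → J3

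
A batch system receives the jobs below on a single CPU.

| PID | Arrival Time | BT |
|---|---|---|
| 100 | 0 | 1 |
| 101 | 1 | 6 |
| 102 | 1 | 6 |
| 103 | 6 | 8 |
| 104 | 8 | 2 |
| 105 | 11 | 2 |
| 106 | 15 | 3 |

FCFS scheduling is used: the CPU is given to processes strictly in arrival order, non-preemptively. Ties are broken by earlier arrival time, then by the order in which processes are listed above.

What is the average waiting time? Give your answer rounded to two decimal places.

Schedule: | 100 0-1 | 101 1-7 | 102 7-13 | 103 13-21 | 104 21-23 | 105 23-25 | 106 25-28 |
Completion: 100=1  101=7  102=13  103=21  104=23  105=25  106=28
Waiting times: 100=0, 101=0, 102=6, 103=7, 104=13, 105=12, 106=10
Average waiting = (0+0+6+7+13+12+10) / 7 = 48/7 = 6.86

6.86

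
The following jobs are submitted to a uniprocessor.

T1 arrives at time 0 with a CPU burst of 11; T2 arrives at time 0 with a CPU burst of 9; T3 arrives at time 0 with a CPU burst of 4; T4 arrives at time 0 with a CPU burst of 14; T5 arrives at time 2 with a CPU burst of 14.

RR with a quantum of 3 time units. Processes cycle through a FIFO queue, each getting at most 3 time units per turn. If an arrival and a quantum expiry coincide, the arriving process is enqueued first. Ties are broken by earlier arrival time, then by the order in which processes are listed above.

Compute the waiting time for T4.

36

Schedule: | T1 0-3 | T2 3-6 | T3 6-9 | T4 9-12 | T5 12-15 | T1 15-18 | T2 18-21 | T3 21-22 | T4 22-25 | T5 25-28 | T1 28-31 | T2 31-34 | T4 34-37 | T5 37-40 | T1 40-42 | T4 42-45 | T5 45-48 | T4 48-50 | T5 50-52 |
Completion: T1=42  T2=34  T3=22  T4=50  T5=52
Turnaround (C−A): T1=42  T2=34  T3=22  T4=50  T5=50
Waiting(T4) = turnaround − burst = 50 − 14 = 36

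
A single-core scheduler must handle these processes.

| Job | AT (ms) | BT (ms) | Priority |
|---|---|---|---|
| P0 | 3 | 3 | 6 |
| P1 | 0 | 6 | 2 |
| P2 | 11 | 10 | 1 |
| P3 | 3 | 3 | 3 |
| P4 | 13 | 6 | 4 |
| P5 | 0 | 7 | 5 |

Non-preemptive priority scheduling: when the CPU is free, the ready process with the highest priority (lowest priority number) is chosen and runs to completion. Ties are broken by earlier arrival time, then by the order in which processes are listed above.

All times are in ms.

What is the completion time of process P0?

35

Schedule: | P1 0-6 | P3 6-9 | P5 9-16 | P2 16-26 | P4 26-32 | P0 32-35 |
Completion: P0=35  P1=6  P2=26  P3=9  P4=32  P5=16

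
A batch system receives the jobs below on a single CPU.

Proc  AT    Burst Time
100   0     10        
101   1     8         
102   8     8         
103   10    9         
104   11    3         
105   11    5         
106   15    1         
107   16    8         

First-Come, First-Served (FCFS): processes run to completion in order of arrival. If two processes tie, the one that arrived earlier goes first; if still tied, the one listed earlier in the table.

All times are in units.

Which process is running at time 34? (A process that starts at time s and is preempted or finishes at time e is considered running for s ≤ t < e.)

Timeline: | 100 0-10 | 101 10-18 | 102 18-26 | 103 26-35 | 104 35-38 | 105 38-43 | 106 43-44 | 107 44-52 |
Completion: 100=10  101=18  102=26  103=35  104=38  105=43  106=44  107=52

103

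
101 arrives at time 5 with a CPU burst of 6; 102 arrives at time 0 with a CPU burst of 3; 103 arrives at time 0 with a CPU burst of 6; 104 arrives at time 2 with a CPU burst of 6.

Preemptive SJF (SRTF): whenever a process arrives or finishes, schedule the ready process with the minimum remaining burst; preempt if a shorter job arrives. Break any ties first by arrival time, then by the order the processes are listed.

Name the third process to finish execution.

Schedule: | 102 0-3 | 103 3-9 | 104 9-15 | 101 15-21 |
Completion: 101=21  102=3  103=9  104=15
Finish order: 102 → 103 → 104 → 101

104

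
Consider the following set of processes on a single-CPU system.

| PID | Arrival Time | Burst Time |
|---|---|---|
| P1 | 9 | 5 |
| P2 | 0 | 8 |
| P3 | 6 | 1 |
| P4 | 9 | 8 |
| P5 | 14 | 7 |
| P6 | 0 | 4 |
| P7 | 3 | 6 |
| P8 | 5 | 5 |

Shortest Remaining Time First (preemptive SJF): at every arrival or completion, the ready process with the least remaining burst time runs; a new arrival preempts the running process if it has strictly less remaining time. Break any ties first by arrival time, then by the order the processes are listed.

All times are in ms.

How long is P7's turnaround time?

Timeline: | P6 0-4 | P7 4-6 | P3 6-7 | P7 7-11 | P8 11-16 | P1 16-21 | P5 21-28 | P2 28-36 | P4 36-44 |
Completion: P1=21  P2=36  P3=7  P4=44  P5=28  P6=4  P7=11  P8=16
Turnaround(P7) = completion − arrival = 11 − 3 = 8

8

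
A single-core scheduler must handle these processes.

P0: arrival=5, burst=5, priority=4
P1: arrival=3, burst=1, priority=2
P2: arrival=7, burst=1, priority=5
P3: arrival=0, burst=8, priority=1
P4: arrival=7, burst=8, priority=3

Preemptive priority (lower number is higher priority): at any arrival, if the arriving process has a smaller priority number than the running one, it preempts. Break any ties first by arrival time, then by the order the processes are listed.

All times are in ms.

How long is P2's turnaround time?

16

Gantt: | P3 0-8 | P1 8-9 | P4 9-17 | P0 17-22 | P2 22-23 |
Completion: P0=22  P1=9  P2=23  P3=8  P4=17
Turnaround (C−A): P0=17  P1=6  P2=16  P3=8  P4=10
Turnaround(P2) = completion − arrival = 23 − 7 = 16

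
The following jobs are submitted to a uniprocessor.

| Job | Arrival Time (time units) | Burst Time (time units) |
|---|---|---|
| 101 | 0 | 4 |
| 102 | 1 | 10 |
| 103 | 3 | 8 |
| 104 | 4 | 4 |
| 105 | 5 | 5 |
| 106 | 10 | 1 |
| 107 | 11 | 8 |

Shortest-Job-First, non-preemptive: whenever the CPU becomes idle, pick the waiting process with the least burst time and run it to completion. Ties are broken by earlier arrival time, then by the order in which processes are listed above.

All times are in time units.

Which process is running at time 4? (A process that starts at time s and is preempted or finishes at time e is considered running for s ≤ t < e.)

Schedule: | 101 0-4 | 104 4-8 | 105 8-13 | 106 13-14 | 103 14-22 | 107 22-30 | 102 30-40 |
Completion: 101=4  102=40  103=22  104=8  105=13  106=14  107=30
Turnaround (C−A): 101=4  102=39  103=19  104=4  105=8  106=4  107=19

104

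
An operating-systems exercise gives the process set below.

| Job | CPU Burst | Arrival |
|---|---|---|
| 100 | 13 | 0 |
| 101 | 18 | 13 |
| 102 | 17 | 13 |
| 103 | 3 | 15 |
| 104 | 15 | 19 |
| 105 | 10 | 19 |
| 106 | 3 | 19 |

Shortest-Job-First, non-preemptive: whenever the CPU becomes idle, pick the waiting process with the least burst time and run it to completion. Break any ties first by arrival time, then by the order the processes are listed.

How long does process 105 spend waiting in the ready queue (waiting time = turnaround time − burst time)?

17

Timeline: | 100 0-13 | 102 13-30 | 103 30-33 | 106 33-36 | 105 36-46 | 104 46-61 | 101 61-79 |
Completion: 100=13  101=79  102=30  103=33  104=61  105=46  106=36
Waiting(105) = turnaround − burst = 27 − 10 = 17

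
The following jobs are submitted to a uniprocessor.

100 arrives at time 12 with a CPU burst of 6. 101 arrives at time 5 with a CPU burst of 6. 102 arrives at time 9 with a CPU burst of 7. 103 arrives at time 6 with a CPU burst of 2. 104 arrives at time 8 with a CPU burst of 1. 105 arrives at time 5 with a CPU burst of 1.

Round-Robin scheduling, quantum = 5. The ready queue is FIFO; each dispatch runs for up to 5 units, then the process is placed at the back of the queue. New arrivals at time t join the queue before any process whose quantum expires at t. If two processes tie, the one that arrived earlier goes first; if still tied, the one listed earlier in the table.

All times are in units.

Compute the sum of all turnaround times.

68

Timeline: | idle 0-5 | 101 5-10 | 105 10-11 | 103 11-13 | 104 13-14 | 102 14-19 | 101 19-20 | 100 20-25 | 102 25-27 | 100 27-28 |
Completion: 100=28  101=20  102=27  103=13  104=14  105=11
Turnaround (C−A): 100=16  101=15  102=18  103=7  104=6  105=6
Turnaround = completion − arrival: 100=16, 101=15, 102=18, 103=7, 104=6, 105=6
Total turnaround = 16 + 15 + 18 + 7 + 6 + 6 = 68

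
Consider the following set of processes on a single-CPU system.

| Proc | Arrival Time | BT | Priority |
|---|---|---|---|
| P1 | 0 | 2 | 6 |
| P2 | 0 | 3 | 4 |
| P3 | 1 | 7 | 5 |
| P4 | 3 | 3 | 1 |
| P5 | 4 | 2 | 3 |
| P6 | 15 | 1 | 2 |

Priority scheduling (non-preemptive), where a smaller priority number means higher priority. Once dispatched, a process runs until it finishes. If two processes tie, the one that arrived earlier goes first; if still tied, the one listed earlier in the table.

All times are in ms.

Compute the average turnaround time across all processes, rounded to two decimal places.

7.17

Gantt: | P2 0-3 | P4 3-6 | P5 6-8 | P3 8-15 | P6 15-16 | P1 16-18 |
Completion: P1=18  P2=3  P3=15  P4=6  P5=8  P6=16
Turnaround times: P1=18, P2=3, P3=14, P4=3, P5=4, P6=1
Average turnaround = (18+3+14+3+4+1) / 6 = 43/6 = 7.17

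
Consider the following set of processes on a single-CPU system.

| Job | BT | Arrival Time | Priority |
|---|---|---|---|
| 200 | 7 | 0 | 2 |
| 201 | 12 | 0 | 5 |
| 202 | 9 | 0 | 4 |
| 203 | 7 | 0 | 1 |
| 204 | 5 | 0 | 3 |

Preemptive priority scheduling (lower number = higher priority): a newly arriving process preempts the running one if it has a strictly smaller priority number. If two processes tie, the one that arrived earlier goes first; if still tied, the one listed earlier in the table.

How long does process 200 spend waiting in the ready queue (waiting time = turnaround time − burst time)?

Timeline: | 203 0-7 | 200 7-14 | 204 14-19 | 202 19-28 | 201 28-40 |
Completion: 200=14  201=40  202=28  203=7  204=19
Waiting(200) = turnaround − burst = 14 − 7 = 7

7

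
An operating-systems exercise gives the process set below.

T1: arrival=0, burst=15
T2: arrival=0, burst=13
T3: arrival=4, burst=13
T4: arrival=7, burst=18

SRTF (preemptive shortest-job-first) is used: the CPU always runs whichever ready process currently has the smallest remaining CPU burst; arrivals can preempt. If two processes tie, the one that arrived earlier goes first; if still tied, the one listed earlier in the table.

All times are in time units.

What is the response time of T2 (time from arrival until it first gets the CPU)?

0

Schedule: | T2 0-13 | T3 13-26 | T1 26-41 | T4 41-59 |
Completion: T1=41  T2=13  T3=26  T4=59
Turnaround (C−A): T1=41  T2=13  T3=22  T4=52
Response(T2) = first start − arrival = 0 − 0 = 0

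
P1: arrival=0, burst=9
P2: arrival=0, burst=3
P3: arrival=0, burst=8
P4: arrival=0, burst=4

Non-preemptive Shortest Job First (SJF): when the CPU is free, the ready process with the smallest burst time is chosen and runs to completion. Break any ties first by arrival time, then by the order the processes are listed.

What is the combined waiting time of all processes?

Gantt: | P2 0-3 | P4 3-7 | P3 7-15 | P1 15-24 |
Completion: P1=24  P2=3  P3=15  P4=7
Waiting = turnaround − burst: P1=15, P2=0, P3=7, P4=3
Total waiting = 15 + 0 + 7 + 3 = 25

25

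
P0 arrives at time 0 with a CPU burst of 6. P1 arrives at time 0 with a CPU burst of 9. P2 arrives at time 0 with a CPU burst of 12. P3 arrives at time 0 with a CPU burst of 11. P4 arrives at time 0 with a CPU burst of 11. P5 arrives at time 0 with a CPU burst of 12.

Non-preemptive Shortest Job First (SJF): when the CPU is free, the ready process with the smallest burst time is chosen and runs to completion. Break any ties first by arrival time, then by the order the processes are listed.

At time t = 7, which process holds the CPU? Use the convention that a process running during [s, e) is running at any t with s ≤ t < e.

Gantt: | P0 0-6 | P1 6-15 | P3 15-26 | P4 26-37 | P2 37-49 | P5 49-61 |
Completion: P0=6  P1=15  P2=49  P3=26  P4=37  P5=61

P1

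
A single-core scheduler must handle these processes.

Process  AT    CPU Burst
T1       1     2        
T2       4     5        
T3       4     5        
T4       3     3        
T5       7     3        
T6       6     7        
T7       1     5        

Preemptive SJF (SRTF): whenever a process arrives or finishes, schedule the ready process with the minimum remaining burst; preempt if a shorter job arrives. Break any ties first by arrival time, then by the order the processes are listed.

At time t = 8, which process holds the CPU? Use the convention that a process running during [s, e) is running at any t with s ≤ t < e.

Schedule: | idle 0-1 | T1 1-3 | T4 3-6 | T7 6-7 | T5 7-10 | T7 10-14 | T2 14-19 | T3 19-24 | T6 24-31 |
Completion: T1=3  T2=19  T3=24  T4=6  T5=10  T6=31  T7=14
Turnaround (C−A): T1=2  T2=15  T3=20  T4=3  T5=3  T6=25  T7=13

T5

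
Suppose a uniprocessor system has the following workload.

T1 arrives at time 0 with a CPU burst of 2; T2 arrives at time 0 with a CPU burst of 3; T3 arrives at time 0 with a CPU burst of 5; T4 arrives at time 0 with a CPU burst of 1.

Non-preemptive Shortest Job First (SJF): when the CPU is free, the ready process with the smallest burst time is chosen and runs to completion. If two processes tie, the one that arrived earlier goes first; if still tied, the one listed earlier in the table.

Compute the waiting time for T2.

Timeline: | T4 0-1 | T1 1-3 | T2 3-6 | T3 6-11 |
Completion: T1=3  T2=6  T3=11  T4=1
Turnaround (C−A): T1=3  T2=6  T3=11  T4=1
Waiting(T2) = turnaround − burst = 6 − 3 = 3

3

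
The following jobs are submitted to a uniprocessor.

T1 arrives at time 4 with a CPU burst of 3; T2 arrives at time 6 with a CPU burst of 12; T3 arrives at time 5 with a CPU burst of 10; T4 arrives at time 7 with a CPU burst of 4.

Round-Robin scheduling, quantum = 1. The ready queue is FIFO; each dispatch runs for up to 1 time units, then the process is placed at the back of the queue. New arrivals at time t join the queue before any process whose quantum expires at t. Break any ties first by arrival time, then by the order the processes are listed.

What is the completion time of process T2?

33

Schedule: | idle 0-4 | T1 4-5 | T3 5-6 | T1 6-7 | T2 7-8 | T3 8-9 | T4 9-10 | T1 10-11 | T2 11-12 | T3 12-13 | T4 13-14 | T2 14-15 | T3 15-16 | T4 16-17 | T2 17-18 | T3 18-19 | T4 19-20 | T2 20-21 | T3 21-22 | T2 22-23 | T3 23-24 | T2 24-25 | T3 25-26 | T2 26-27 | T3 27-28 | T2 28-29 | T3 29-30 | T2 30-33 |
Completion: T1=11  T2=33  T3=30  T4=20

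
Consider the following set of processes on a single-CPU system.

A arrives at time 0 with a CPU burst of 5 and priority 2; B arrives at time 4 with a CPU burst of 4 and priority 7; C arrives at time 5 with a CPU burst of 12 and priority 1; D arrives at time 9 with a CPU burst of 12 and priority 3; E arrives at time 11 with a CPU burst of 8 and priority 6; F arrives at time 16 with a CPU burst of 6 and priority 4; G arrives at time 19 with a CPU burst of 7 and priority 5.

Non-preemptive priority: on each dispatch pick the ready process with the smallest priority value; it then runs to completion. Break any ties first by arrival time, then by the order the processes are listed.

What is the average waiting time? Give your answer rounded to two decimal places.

Schedule: | A 0-5 | C 5-17 | D 17-29 | F 29-35 | G 35-42 | E 42-50 | B 50-54 |
Completion: A=5  B=54  C=17  D=29  E=50  F=35  G=42
Turnaround (C−A): A=5  B=50  C=12  D=20  E=39  F=19  G=23
Waiting times: A=0, B=46, C=0, D=8, E=31, F=13, G=16
Average waiting = (0+46+0+8+31+13+16) / 7 = 114/7 = 16.29

16.29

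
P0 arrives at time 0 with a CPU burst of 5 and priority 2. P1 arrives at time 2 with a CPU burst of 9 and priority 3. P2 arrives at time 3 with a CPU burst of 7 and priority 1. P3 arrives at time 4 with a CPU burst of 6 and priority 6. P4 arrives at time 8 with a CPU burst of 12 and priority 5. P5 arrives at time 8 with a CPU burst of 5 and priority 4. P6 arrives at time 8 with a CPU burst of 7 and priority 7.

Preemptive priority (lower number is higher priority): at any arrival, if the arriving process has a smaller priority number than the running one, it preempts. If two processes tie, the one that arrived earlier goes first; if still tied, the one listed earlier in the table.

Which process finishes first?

P2

Gantt: | P0 0-3 | P2 3-10 | P0 10-12 | P1 12-21 | P5 21-26 | P4 26-38 | P3 38-44 | P6 44-51 |
Completion: P0=12  P1=21  P2=10  P3=44  P4=38  P5=26  P6=51
Turnaround (C−A): P0=12  P1=19  P2=7  P3=40  P4=30  P5=18  P6=43
Finish order: P2 → P0 → P1 → P5 → P4 → P3 → P6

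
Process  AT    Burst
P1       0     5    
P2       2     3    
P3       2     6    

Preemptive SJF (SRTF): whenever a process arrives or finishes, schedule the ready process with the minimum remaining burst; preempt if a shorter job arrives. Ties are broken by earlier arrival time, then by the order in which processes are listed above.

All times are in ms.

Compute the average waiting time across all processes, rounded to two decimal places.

3.00

Timeline: | P1 0-5 | P2 5-8 | P3 8-14 |
Completion: P1=5  P2=8  P3=14
Turnaround (C−A): P1=5  P2=6  P3=12
Waiting times: P1=0, P2=3, P3=6
Average waiting = (0+3+6) / 3 = 9/3 = 3.00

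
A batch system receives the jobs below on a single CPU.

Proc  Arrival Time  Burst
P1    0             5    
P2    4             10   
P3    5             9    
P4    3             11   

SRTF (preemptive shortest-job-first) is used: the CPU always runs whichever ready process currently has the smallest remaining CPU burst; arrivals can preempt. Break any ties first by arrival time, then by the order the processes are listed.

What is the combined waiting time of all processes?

Gantt: | P1 0-5 | P3 5-14 | P2 14-24 | P4 24-35 |
Completion: P1=5  P2=24  P3=14  P4=35
Turnaround (C−A): P1=5  P2=20  P3=9  P4=32
Waiting = turnaround − burst: P1=0, P2=10, P3=0, P4=21
Total waiting = 0 + 10 + 0 + 21 = 31

31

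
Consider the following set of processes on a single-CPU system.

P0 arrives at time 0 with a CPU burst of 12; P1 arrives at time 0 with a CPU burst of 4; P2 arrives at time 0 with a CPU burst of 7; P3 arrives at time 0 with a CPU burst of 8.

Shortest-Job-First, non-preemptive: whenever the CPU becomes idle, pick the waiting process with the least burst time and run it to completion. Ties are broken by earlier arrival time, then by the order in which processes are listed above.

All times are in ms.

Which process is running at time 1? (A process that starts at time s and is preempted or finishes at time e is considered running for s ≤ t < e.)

P1

Gantt: | P1 0-4 | P2 4-11 | P3 11-19 | P0 19-31 |
Completion: P0=31  P1=4  P2=11  P3=19
Turnaround (C−A): P0=31  P1=4  P2=11  P3=19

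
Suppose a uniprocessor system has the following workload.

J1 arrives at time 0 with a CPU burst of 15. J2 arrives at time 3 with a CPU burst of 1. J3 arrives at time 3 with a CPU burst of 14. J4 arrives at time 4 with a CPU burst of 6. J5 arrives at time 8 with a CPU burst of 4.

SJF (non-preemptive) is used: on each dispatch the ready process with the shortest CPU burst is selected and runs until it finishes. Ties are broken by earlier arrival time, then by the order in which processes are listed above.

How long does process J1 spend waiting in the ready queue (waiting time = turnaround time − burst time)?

Timeline: | J1 0-15 | J2 15-16 | J5 16-20 | J4 20-26 | J3 26-40 |
Completion: J1=15  J2=16  J3=40  J4=26  J5=20
Waiting(J1) = turnaround − burst = 15 − 15 = 0

0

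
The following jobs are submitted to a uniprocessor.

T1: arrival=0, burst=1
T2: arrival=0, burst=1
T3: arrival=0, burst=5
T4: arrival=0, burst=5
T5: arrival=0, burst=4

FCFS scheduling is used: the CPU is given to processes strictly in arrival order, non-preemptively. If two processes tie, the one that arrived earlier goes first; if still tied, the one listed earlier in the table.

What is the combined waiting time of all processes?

22

Schedule: | T1 0-1 | T2 1-2 | T3 2-7 | T4 7-12 | T5 12-16 |
Completion: T1=1  T2=2  T3=7  T4=12  T5=16
Turnaround (C−A): T1=1  T2=2  T3=7  T4=12  T5=16
Waiting = turnaround − burst: T1=0, T2=1, T3=2, T4=7, T5=12
Total waiting = 0 + 1 + 2 + 7 + 12 = 22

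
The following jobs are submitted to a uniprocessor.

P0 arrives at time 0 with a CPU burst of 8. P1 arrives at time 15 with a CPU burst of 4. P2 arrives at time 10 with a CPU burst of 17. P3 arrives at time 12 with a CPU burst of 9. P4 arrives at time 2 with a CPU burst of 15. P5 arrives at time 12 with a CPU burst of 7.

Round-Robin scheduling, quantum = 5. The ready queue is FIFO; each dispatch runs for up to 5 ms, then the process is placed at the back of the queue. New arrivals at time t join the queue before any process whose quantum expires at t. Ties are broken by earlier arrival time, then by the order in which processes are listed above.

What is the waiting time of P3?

30

Schedule: | P0 0-5 | P4 5-10 | P0 10-13 | P2 13-18 | P4 18-23 | P3 23-28 | P5 28-33 | P1 33-37 | P2 37-42 | P4 42-47 | P3 47-51 | P5 51-53 | P2 53-60 |
Completion: P0=13  P1=37  P2=60  P3=51  P4=47  P5=53
Turnaround (C−A): P0=13  P1=22  P2=50  P3=39  P4=45  P5=41
Waiting(P3) = turnaround − burst = 39 − 9 = 30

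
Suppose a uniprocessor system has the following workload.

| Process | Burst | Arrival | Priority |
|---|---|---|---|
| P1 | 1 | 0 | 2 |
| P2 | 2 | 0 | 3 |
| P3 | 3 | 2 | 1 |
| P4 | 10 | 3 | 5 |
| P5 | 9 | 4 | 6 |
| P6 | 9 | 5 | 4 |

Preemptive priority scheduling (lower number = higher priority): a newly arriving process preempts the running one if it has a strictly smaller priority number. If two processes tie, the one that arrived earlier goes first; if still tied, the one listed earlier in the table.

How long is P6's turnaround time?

Timeline: | P1 0-1 | P2 1-2 | P3 2-5 | P2 5-6 | P6 6-15 | P4 15-25 | P5 25-34 |
Completion: P1=1  P2=6  P3=5  P4=25  P5=34  P6=15
Turnaround (C−A): P1=1  P2=6  P3=3  P4=22  P5=30  P6=10
Turnaround(P6) = completion − arrival = 15 − 5 = 10

10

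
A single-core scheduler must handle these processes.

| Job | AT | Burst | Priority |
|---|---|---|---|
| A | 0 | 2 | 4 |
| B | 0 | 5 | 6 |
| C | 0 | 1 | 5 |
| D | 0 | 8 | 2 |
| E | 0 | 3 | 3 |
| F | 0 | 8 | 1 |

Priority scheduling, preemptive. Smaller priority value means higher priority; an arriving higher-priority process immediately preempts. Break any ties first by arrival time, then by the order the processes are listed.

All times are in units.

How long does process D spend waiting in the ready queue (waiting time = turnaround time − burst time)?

8

Gantt: | F 0-8 | D 8-16 | E 16-19 | A 19-21 | C 21-22 | B 22-27 |
Completion: A=21  B=27  C=22  D=16  E=19  F=8
Turnaround (C−A): A=21  B=27  C=22  D=16  E=19  F=8
Waiting(D) = turnaround − burst = 16 − 8 = 8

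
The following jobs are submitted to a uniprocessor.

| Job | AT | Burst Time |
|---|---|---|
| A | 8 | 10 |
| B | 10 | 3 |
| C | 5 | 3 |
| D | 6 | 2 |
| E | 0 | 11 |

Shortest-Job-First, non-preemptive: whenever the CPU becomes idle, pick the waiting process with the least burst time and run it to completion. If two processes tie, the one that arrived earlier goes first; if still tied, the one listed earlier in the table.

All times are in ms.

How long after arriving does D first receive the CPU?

Timeline: | E 0-11 | D 11-13 | C 13-16 | B 16-19 | A 19-29 |
Completion: A=29  B=19  C=16  D=13  E=11
Turnaround (C−A): A=21  B=9  C=11  D=7  E=11
Response(D) = first start − arrival = 11 − 6 = 5

5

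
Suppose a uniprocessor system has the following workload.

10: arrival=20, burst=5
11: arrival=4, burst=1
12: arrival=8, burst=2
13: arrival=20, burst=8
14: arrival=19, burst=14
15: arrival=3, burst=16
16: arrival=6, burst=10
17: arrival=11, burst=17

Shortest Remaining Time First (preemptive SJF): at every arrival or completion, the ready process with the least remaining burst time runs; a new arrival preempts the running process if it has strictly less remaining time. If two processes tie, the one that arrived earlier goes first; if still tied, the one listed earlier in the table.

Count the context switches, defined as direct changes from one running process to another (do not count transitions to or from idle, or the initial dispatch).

Gantt: | idle 0-3 | 15 3-4 | 11 4-5 | 15 5-6 | 16 6-8 | 12 8-10 | 16 10-18 | 15 18-20 | 10 20-25 | 13 25-33 | 15 33-45 | 14 45-59 | 17 59-76 |
Completion: 10=25  11=5  12=10  13=33  14=59  15=45  16=18  17=76
Turnaround (C−A): 10=5  11=1  12=2  13=13  14=40  15=42  16=12  17=65

11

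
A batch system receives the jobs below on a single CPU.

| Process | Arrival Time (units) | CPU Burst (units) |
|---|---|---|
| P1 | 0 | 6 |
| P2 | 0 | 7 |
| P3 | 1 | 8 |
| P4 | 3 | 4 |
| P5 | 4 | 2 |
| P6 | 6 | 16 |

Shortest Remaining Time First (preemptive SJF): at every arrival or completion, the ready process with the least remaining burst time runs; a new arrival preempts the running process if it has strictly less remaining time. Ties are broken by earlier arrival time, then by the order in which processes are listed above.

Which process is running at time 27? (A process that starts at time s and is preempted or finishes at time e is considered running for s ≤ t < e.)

P6

Timeline: | P1 0-6 | P5 6-8 | P4 8-12 | P2 12-19 | P3 19-27 | P6 27-43 |
Completion: P1=6  P2=19  P3=27  P4=12  P5=8  P6=43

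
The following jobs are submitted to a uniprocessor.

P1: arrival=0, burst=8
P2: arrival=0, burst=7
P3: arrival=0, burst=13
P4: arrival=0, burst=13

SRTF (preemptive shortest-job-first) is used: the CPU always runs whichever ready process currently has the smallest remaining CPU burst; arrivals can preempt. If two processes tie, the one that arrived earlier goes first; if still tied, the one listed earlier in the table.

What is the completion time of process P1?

Gantt: | P2 0-7 | P1 7-15 | P3 15-28 | P4 28-41 |
Completion: P1=15  P2=7  P3=28  P4=41
Turnaround (C−A): P1=15  P2=7  P3=28  P4=41

15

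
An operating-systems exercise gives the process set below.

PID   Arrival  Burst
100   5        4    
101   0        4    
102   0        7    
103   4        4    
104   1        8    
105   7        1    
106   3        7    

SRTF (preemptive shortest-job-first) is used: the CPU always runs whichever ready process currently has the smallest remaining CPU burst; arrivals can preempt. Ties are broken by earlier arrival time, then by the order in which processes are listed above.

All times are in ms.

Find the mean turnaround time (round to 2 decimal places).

Gantt: | 101 0-4 | 103 4-8 | 105 8-9 | 100 9-13 | 102 13-20 | 106 20-27 | 104 27-35 |
Completion: 100=13  101=4  102=20  103=8  104=35  105=9  106=27
Turnaround (C−A): 100=8  101=4  102=20  103=4  104=34  105=2  106=24
Turnaround times: 100=8, 101=4, 102=20, 103=4, 104=34, 105=2, 106=24
Average turnaround = (8+4+20+4+34+2+24) / 7 = 96/7 = 13.71

13.71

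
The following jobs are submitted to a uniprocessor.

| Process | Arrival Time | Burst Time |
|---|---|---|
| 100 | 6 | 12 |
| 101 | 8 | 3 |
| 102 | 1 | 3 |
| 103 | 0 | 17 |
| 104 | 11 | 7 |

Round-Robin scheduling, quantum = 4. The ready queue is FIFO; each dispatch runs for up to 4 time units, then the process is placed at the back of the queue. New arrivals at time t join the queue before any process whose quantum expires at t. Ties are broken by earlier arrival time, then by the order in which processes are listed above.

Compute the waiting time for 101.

Timeline: | 103 0-4 | 102 4-7 | 103 7-11 | 100 11-15 | 101 15-18 | 104 18-22 | 103 22-26 | 100 26-30 | 104 30-33 | 103 33-37 | 100 37-41 | 103 41-42 |
Completion: 100=41  101=18  102=7  103=42  104=33
Turnaround (C−A): 100=35  101=10  102=6  103=42  104=22
Waiting(101) = turnaround − burst = 10 − 3 = 7

7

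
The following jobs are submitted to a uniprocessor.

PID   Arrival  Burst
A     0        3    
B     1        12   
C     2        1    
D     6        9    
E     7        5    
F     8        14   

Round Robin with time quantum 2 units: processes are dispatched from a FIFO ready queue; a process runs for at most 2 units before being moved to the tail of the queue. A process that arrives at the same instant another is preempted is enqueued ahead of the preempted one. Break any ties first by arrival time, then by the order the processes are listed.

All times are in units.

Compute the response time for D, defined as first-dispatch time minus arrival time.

2

Timeline: | A 0-2 | B 2-4 | C 4-5 | A 5-6 | B 6-8 | D 8-10 | E 10-12 | F 12-14 | B 14-16 | D 16-18 | E 18-20 | F 20-22 | B 22-24 | D 24-26 | E 26-27 | F 27-29 | B 29-31 | D 31-33 | F 33-35 | B 35-37 | D 37-38 | F 38-44 |
Completion: A=6  B=37  C=5  D=38  E=27  F=44
Response(D) = first start − arrival = 8 − 6 = 2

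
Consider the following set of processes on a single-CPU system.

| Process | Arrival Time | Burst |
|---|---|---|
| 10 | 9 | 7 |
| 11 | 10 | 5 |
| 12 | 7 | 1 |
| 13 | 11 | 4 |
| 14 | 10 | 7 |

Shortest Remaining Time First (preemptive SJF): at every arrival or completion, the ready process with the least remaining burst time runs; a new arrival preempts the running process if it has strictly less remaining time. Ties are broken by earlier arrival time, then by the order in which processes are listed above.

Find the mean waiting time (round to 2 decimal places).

Schedule: | idle 0-7 | 12 7-8 | idle 8-9 | 10 9-10 | 11 10-15 | 13 15-19 | 10 19-25 | 14 25-32 |
Completion: 10=25  11=15  12=8  13=19  14=32
Turnaround (C−A): 10=16  11=5  12=1  13=8  14=22
Waiting times: 10=9, 11=0, 12=0, 13=4, 14=15
Average waiting = (9+0+0+4+15) / 5 = 28/5 = 5.60

5.60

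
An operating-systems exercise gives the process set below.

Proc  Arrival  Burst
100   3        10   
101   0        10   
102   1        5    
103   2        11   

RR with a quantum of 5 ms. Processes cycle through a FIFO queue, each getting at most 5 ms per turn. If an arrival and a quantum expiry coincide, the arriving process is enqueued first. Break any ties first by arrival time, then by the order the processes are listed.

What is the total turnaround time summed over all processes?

100

Gantt: | 101 0-5 | 102 5-10 | 103 10-15 | 100 15-20 | 101 20-25 | 103 25-30 | 100 30-35 | 103 35-36 |
Completion: 100=35  101=25  102=10  103=36
Turnaround = completion − arrival: 100=32, 101=25, 102=9, 103=34
Total turnaround = 32 + 25 + 9 + 34 = 100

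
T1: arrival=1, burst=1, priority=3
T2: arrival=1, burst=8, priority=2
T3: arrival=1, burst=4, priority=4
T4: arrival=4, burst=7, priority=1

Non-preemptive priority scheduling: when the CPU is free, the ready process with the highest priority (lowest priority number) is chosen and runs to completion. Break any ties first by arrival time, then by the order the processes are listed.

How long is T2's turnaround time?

Schedule: | idle 0-1 | T2 1-9 | T4 9-16 | T1 16-17 | T3 17-21 |
Completion: T1=17  T2=9  T3=21  T4=16
Turnaround (C−A): T1=16  T2=8  T3=20  T4=12
Turnaround(T2) = completion − arrival = 9 − 1 = 8

8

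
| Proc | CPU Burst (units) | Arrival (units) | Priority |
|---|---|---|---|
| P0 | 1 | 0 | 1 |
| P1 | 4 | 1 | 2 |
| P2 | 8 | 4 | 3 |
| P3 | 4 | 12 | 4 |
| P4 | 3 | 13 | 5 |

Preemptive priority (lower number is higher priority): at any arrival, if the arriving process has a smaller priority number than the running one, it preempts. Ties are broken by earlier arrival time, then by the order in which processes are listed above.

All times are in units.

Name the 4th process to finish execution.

Schedule: | P0 0-1 | P1 1-5 | P2 5-13 | P3 13-17 | P4 17-20 |
Completion: P0=1  P1=5  P2=13  P3=17  P4=20
Finish order: P0 → P1 → P2 → P3 → P4

P3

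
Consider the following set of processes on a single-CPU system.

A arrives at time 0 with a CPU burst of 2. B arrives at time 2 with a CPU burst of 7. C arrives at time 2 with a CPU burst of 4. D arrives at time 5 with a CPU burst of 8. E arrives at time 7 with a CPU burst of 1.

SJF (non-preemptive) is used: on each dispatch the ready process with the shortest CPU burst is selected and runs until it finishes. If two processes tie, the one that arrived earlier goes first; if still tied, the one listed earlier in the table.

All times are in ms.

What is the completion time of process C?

Gantt: | A 0-2 | C 2-6 | B 6-13 | E 13-14 | D 14-22 |
Completion: A=2  B=13  C=6  D=22  E=14
Turnaround (C−A): A=2  B=11  C=4  D=17  E=7

6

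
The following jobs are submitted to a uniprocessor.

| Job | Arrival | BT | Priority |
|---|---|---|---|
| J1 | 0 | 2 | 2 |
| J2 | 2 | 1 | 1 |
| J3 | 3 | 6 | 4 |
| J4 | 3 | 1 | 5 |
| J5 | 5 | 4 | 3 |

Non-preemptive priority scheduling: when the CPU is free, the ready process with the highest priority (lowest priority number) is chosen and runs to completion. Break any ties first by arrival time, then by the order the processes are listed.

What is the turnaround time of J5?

8

Gantt: | J1 0-2 | J2 2-3 | J3 3-9 | J5 9-13 | J4 13-14 |
Completion: J1=2  J2=3  J3=9  J4=14  J5=13
Turnaround (C−A): J1=2  J2=1  J3=6  J4=11  J5=8
Turnaround(J5) = completion − arrival = 13 − 5 = 8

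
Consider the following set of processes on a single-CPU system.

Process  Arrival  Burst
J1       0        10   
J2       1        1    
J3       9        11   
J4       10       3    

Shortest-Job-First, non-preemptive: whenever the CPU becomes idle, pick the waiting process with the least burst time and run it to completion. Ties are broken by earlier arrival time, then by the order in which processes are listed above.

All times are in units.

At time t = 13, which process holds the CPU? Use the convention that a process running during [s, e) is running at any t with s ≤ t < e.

Timeline: | J1 0-10 | J2 10-11 | J4 11-14 | J3 14-25 |
Completion: J1=10  J2=11  J3=25  J4=14
Turnaround (C−A): J1=10  J2=10  J3=16  J4=4

J4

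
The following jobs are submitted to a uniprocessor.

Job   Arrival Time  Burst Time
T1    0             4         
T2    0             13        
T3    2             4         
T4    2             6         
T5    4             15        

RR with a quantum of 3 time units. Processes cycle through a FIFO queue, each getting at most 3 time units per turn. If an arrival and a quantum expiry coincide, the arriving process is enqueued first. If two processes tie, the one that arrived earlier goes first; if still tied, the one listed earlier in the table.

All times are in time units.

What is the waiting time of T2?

Schedule: | T1 0-3 | T2 3-6 | T3 6-9 | T4 9-12 | T1 12-13 | T5 13-16 | T2 16-19 | T3 19-20 | T4 20-23 | T5 23-26 | T2 26-29 | T5 29-32 | T2 32-35 | T5 35-38 | T2 38-39 | T5 39-42 |
Completion: T1=13  T2=39  T3=20  T4=23  T5=42
Turnaround (C−A): T1=13  T2=39  T3=18  T4=21  T5=38
Waiting(T2) = turnaround − burst = 39 − 13 = 26

26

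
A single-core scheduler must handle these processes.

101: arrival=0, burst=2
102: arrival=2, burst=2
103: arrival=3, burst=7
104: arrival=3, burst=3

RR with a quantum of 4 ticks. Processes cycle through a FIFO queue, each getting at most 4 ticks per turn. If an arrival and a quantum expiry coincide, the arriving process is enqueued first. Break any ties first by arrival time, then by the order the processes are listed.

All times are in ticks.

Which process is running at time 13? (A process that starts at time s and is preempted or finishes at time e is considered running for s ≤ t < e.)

Schedule: | 101 0-2 | 102 2-4 | 103 4-8 | 104 8-11 | 103 11-14 |
Completion: 101=2  102=4  103=14  104=11
Turnaround (C−A): 101=2  102=2  103=11  104=8

103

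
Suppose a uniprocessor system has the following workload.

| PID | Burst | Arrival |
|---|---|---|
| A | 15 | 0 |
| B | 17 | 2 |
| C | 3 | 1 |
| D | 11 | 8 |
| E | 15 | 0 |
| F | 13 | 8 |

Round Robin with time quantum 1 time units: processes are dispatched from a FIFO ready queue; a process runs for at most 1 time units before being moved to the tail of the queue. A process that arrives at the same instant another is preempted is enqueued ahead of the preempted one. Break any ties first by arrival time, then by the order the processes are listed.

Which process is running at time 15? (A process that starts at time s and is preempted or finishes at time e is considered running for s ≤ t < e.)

Timeline: | A 0-1 | E 1-2 | C 2-3 | A 3-4 | B 4-5 | E 5-6 | C 6-7 | A 7-8 | B 8-9 | E 9-10 | C 10-11 | D 11-12 | F 12-13 | A 13-14 | B 14-15 | E 15-16 | D 16-17 | F 17-18 | A 18-19 | B 19-20 | E 20-21 | D 21-22 | F 22-23 | A 23-24 | B 24-25 | E 25-26 | D 26-27 | F 27-28 | A 28-29 | B 29-30 | E 30-31 | D 31-32 | F 32-33 | A 33-34 | B 34-35 | E 35-36 | D 36-37 | F 37-38 | A 38-39 | B 39-40 | E 40-41 | D 41-42 | F 42-43 | A 43-44 | B 44-45 | E 45-46 | D 46-47 | F 47-48 | A 48-49 | B 49-50 | E 50-51 | D 51-52 | F 52-53 | A 53-54 | B 54-55 | E 55-56 | D 56-57 | F 57-58 | A 58-59 | B 59-60 | E 60-61 | D 61-62 | F 62-63 | A 63-64 | B 64-65 | E 65-66 | F 66-67 | A 67-68 | B 68-69 | E 69-70 | F 70-71 | B 71-74 |
Completion: A=68  B=74  C=11  D=62  E=70  F=71
Turnaround (C−A): A=68  B=72  C=10  D=54  E=70  F=63

E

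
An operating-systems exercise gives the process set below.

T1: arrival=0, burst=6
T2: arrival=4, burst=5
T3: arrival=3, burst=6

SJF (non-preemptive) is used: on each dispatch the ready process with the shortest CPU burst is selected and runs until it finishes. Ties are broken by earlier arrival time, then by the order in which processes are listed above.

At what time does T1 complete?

6

Schedule: | T1 0-6 | T2 6-11 | T3 11-17 |
Completion: T1=6  T2=11  T3=17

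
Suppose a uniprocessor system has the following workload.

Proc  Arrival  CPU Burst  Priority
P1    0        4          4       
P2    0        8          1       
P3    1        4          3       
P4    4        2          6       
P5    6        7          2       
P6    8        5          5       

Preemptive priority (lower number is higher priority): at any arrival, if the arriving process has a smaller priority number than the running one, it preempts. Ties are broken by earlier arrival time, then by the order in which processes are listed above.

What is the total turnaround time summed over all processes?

104

Schedule: | P2 0-8 | P5 8-15 | P3 15-19 | P1 19-23 | P6 23-28 | P4 28-30 |
Completion: P1=23  P2=8  P3=19  P4=30  P5=15  P6=28
Turnaround (C−A): P1=23  P2=8  P3=18  P4=26  P5=9  P6=20
Turnaround = completion − arrival: P1=23, P2=8, P3=18, P4=26, P5=9, P6=20
Total turnaround = 23 + 8 + 18 + 26 + 9 + 20 = 104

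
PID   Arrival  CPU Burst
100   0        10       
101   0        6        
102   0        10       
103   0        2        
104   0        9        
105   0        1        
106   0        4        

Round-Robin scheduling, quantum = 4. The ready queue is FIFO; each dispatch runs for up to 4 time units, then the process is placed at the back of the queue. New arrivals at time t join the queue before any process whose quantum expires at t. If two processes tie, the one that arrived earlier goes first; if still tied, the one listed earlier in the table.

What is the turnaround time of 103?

14

Schedule: | 100 0-4 | 101 4-8 | 102 8-12 | 103 12-14 | 104 14-18 | 105 18-19 | 106 19-23 | 100 23-27 | 101 27-29 | 102 29-33 | 104 33-37 | 100 37-39 | 102 39-41 | 104 41-42 |
Completion: 100=39  101=29  102=41  103=14  104=42  105=19  106=23
Turnaround (C−A): 100=39  101=29  102=41  103=14  104=42  105=19  106=23
Turnaround(103) = completion − arrival = 14 − 0 = 14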